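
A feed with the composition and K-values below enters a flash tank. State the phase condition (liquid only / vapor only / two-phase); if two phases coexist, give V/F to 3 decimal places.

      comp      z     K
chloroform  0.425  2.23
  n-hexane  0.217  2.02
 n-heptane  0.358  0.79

ΣzᵢKᵢ = 1.669; Σzᵢ/Kᵢ = 0.751.
Since Σzᵢ/Kᵢ < 1 the mixture is above its dew point — single vapor phase.

vapor only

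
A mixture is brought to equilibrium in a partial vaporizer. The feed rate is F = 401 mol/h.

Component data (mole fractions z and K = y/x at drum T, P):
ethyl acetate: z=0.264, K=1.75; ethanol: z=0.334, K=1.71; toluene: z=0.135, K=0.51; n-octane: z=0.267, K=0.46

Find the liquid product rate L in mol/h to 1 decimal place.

L = 164.7 mol/h

Iterate (Newton) starting at ψ = 0.37:
  ψ = 0.370: g = 0.0818, g' = -0.367 → ψ = 0.593
  ψ = 0.593: g = -0.0015, g' = -0.387 → ψ = 0.589
Converged at ψ = 0.589.
Then V = ψ·F = 0.5893·401 = 236.3 mol/h and L = F − V = 164.7 mol/h.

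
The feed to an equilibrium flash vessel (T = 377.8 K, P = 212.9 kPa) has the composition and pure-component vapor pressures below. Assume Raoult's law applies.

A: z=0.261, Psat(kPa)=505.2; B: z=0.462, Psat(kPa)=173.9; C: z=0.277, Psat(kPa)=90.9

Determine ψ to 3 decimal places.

Raoult's law: Kᵢ = Pᵢˢᵃᵗ/P = Pᵢˢᵃᵗ/212.9.
  K_A = 505.2/212.9 = 2.37295, K_B = 173.9/212.9 = 0.81682, K_C = 90.9/212.9 = 0.42696
Rachford–Rice: g(ψ) = Σ zᵢ(Kᵢ−1)/(1+ψ(Kᵢ−1)) = 0.
g(0) = ΣzᵢKᵢ − 1 = 0.115 and g(1) = 1 − Σzᵢ/Kᵢ = -0.324, so a root lies in (0, 1).
Iterate (Newton) starting at ψ = 0.5:
  ψ = 0.500: g = -0.1032, g' = -0.370 → ψ = 0.222
  ψ = 0.222: g = 0.0047, g' = -0.425 → ψ = 0.233
Converged at ψ = 0.233.

ψ = 0.233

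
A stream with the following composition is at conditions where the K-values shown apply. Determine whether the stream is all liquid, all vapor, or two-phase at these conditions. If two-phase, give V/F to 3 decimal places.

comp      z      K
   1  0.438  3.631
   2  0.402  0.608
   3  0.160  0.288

ΣzᵢKᵢ = 1.881; Σzᵢ/Kᵢ = 1.337.
Both exceed 1, so a two-phase solution exists.
Material balance + equilibrium reduce to Σ zᵢ(Kᵢ−1)/(1+ψ(Kᵢ−1)) = 0.
Newton iteration, ψ⁰ = 0.5:
  ψ = 0.500: g = 0.1248, g' = -0.857 → ψ = 0.646
  ψ = 0.646: g = 0.0052, g' = -0.805 → ψ = 0.652
Converged at ψ = 0.652.

two-phase, V/F = 0.652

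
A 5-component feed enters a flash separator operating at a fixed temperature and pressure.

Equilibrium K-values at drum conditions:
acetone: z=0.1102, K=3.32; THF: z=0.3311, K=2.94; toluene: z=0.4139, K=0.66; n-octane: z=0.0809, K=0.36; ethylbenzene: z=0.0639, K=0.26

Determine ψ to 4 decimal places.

ψ = 0.6896

Newton iteration, ψ⁰ = 0.34:
  ψ = 0.3400: g = 0.24149, g' = -0.8156 → ψ = 0.6361
  ψ = 0.6361: g = 0.03457, g' = -0.6435 → ψ = 0.6898
  ψ = 0.6898: g = -0.00011, g' = -0.6495 → ψ = 0.6896
Converged at ψ = 0.6896.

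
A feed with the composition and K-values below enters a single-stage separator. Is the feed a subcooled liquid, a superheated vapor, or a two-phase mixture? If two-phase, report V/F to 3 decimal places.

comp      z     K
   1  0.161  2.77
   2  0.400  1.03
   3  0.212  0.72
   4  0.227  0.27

two-phase, V/F = 0.128

ΣzᵢKᵢ = 1.072; Σzᵢ/Kᵢ = 1.582.
Both exceed 1, so a two-phase solution exists.
Rachford–Rice: g(ψ) = Σ zᵢ(Kᵢ−1)/(1+ψ(Kᵢ−1)) = 0.
Newton–Raphson from ψ = 0.66:
  ψ = 0.660: g = -0.2494, g' = -0.583 → ψ = 0.232
  ψ = 0.232: g = -0.0492, g' = -0.448 → ψ = 0.123
  ψ = 0.123: g = 0.0027, g' = -0.505 → ψ = 0.128
Converged at ψ = 0.128.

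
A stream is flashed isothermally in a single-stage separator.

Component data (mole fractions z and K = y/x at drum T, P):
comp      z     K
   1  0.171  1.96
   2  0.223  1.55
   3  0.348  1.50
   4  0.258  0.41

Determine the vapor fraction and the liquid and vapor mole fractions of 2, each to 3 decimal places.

ψ = 0.831, x_2 = 0.153, y_2 = 0.237

Rachford–Rice: g(ψ) = Σ zᵢ(Kᵢ−1)/(1+ψ(Kᵢ−1)) = 0.
g(0) = ΣzᵢKᵢ − 1 = 0.309 and g(1) = 1 − Σzᵢ/Kᵢ = -0.092, so a root lies in (0, 1).
Newton–Raphson from ψ = 0.5:
  ψ = 0.500: g = 0.1304, g' = -0.350 → ψ = 0.873
  ψ = 0.873: g = -0.0205, g' = -0.501 → ψ = 0.832
  ψ = 0.832: g = -0.0007, g' = -0.470 → ψ = 0.831
Converged at ψ = 0.831.
Compositions from xᵢ = zᵢ/(1+ψ(Kᵢ−1)), yᵢ = Kᵢxᵢ:
  1: x = 0.095, y = 0.186
  2: x = 0.153, y = 0.237
  3: x = 0.246, y = 0.369
  4: x = 0.506, y = 0.207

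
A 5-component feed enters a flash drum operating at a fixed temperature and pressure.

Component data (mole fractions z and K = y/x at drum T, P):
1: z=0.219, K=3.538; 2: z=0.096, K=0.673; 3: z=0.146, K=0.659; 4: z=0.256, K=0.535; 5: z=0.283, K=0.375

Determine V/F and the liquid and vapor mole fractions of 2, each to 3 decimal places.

Material balance + equilibrium reduce to Σ zᵢ(Kᵢ−1)/(1+V/F(Kᵢ−1)) = 0.
g(0) = ΣzᵢKᵢ − 1 = 0.179 and g(1) = 1 − Σzᵢ/Kᵢ = -0.659, so a root lies in (0, 1).
Newton iteration, V/F⁰ = 0.5:
  V/F = 0.500: g = -0.2650, g' = -0.641 → V/F = 0.087
  V/F = 0.087: g = 0.0608, g' = -1.160 → V/F = 0.139
  V/F = 0.139: g = 0.0045, g' = -0.996 → V/F = 0.144
Converged at V/F = 0.144.
Compositions from xᵢ = zᵢ/(1+V/F(Kᵢ−1)), yᵢ = Kᵢxᵢ:
  1: x = 0.160, y = 0.568
  2: x = 0.101, y = 0.068
  3: x = 0.154, y = 0.101
  4: x = 0.274, y = 0.147
  5: x = 0.311, y = 0.117

V/F = 0.144, x_2 = 0.101, y_2 = 0.068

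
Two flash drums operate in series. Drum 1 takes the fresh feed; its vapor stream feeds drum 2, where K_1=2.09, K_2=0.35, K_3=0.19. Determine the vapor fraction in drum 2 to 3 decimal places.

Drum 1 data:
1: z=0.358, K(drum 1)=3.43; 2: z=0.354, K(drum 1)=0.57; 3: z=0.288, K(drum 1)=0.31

Drum 1:
Material balance + equilibrium reduce to Σ zᵢ(Kᵢ−1)/(1+ψ₁(Kᵢ−1)) = 0.
Check two-phase: ΣzᵢKᵢ = 1.519 > 1 and Σzᵢ/Kᵢ = 1.654 > 1, so g(0) = 0.519 > 0 and g(1) = -0.654 < 0.
Newton–Raphson from ψ₁ = 0.45:
  ψ₁ = 0.450: g = -0.0614, g' = -0.871 → ψ₁ = 0.380
  ψ₁ = 0.380: g = 0.0014, g' = -0.917 → ψ₁ = 0.381
Converged at ψ₁ = 0.381.
Drum-1 compositions:
  1: x = 0.186, y = 0.638
  2: x = 0.423, y = 0.241
  3: x = 0.391, y = 0.121
Drum-2 feed = drum-1 vapor: z₂ = (0.6375, 0.2413, 0.1211).
Drum 2:
Material balance + equilibrium reduce to Σ zᵢ(Kᵢ−1)/(1+ψ₂(Kᵢ−1)) = 0.
g(0) = ΣzᵢKᵢ − 1 = 0.440 and g(1) = 1 − Σzᵢ/Kᵢ = -0.632, so a root lies in (0, 1).
Newton iteration, ψ₂⁰ = 0.5:
  ψ₂ = 0.500: g = 0.0525, g' = -0.766 → ψ₂ = 0.569
  ψ₂ = 0.569: g = -0.0017, g' = -0.818 → ψ₂ = 0.567
Converged at ψ₂ = 0.567.
  1: x = 0.394, y = 0.824
  2: x = 0.382, y = 0.134
  3: x = 0.224, y = 0.043

V/F (drum 2) = 0.567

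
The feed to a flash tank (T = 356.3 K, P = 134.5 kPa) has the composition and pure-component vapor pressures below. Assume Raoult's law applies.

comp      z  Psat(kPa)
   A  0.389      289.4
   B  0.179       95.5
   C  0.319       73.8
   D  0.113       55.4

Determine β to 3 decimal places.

β = 0.366

Raoult's law: Kᵢ = Pᵢˢᵃᵗ/P = Pᵢˢᵃᵗ/134.5.
  K_A = 289.4/134.5 = 2.15167, K_B = 95.5/134.5 = 0.71004, K_C = 73.8/134.5 = 0.54870, K_D = 55.4/134.5 = 0.41190
Rachford–Rice: g(β) = Σ zᵢ(Kᵢ−1)/(1+β(Kᵢ−1)) = 0.
Feasibility: ΣzᵢKᵢ = 1.186, Σzᵢ/Kᵢ = 1.289 — both > 1, two phases present.
Iterate (Newton) starting at β = 0.5:
  β = 0.500: g = -0.0565, g' = -0.415 → β = 0.364
  β = 0.364: g = 0.0008, g' = -0.431 → β = 0.366
Converged at β = 0.366.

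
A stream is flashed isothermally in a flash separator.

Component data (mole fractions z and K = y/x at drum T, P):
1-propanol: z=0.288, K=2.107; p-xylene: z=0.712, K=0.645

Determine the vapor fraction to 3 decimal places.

ψ = 0.168

Rachford–Rice: g(ψ) = Σ zᵢ(Kᵢ−1)/(1+ψ(Kᵢ−1)) = 0.
g(0) = ΣzᵢKᵢ − 1 = 0.066 and g(1) = 1 − Σzᵢ/Kᵢ = -0.241, so a root lies in (0, 1).
Binary case is linear: z₁(K₁−1)(1+ψ(K₂−1)) + z₂(K₂−1)(1+ψ(K₁−1)) = 0
⇒ ψ = [z₁(K₁−1)+z₂(K₂−1)] / [−(K₁−1)(K₂−1)] = 0.0661/0.3930 = 0.168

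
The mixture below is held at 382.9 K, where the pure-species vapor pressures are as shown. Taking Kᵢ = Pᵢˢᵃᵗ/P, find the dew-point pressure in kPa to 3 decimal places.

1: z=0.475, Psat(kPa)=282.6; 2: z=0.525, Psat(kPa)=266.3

Pdew = 273.801 kPa

At the dew point ψ → 1, so Σzᵢ/Kᵢ = 1 with Kᵢ = Pᵢˢᵃᵗ/P ⇒ 1/P = Σzᵢ/Pᵢˢᵃᵗ.
1/P = 0.475/282.6 + 0.525/266.3 = 0.003652 ⇒ P = 273.801 kPa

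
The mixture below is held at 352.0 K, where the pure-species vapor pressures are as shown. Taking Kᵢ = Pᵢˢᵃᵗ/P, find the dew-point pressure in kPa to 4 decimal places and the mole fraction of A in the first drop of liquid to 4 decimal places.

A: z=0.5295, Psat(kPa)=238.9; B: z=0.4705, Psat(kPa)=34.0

At the dew point ψ → 1, so Σzᵢ/Kᵢ = 1 with Kᵢ = Pᵢˢᵃᵗ/P ⇒ 1/P = Σzᵢ/Pᵢˢᵃᵗ.
1/P = 0.5295/238.9 + 0.4705/34.0 = 0.0160546 ⇒ P = 62.2873 kPa
xᵢ = zᵢP/Pᵢˢᵃᵗ ⇒ x_A = 0.5295·62.2873/238.9 = 0.1381

Pdew = 62.2873 kPa, x_A = 0.1381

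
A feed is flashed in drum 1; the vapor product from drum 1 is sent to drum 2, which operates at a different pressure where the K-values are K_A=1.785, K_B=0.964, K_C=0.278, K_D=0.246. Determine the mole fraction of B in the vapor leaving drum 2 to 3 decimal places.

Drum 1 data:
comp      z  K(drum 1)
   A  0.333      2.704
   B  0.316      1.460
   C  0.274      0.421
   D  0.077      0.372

y_B (drum 2) = 0.337

Drum 1:
Let ψ₁ = V/F and solve Σ zᵢ(Kᵢ−1)/(1+ψ₁(Kᵢ−1)) = 0.
g(0) = ΣzᵢKᵢ − 1 = 0.506 and g(1) = 1 − Σzᵢ/Kᵢ = -0.197, so a root lies in (0, 1).
Newton–Raphson from ψ₁ = 0.5:
  ψ₁ = 0.500: g = 0.1308, g' = -0.573 → ψ₁ = 0.728
  ψ₁ = 0.728: g = -0.0014, g' = -0.608 → ψ₁ = 0.726
Converged at ψ₁ = 0.726.
Drum-1 compositions:
  A: x = 0.149, y = 0.402
  B: x = 0.237, y = 0.346
  C: x = 0.473, y = 0.199
  D: x = 0.142, y = 0.053
Drum-2 feed = drum-1 vapor: z₂ = (0.4025, 0.3458, 0.1990, 0.0527).
Drum 2:
Newton iteration, ψ₂⁰ = 0.42:
  ψ₂ = 0.420: g = -0.0394, g' = -0.419 → ψ₂ = 0.326
  ψ₂ = 0.326: g = -0.0016, g' = -0.388 → ψ₂ = 0.322
Converged at ψ₂ = 0.322.
  A: x = 0.321, y = 0.574
  B: x = 0.350, y = 0.337
  C: x = 0.259, y = 0.072
  D: x = 0.070, y = 0.017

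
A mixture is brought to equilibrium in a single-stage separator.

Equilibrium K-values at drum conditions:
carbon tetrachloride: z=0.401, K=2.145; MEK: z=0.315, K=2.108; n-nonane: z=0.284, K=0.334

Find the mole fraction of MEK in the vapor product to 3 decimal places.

y_MEK = 0.347

Let β = V/F and solve Σ zᵢ(Kᵢ−1)/(1+β(Kᵢ−1)) = 0.
g(0) = ΣzᵢKᵢ − 1 = 0.619 and g(1) = 1 − Σzᵢ/Kᵢ = -0.187, so a root lies in (0, 1).
Newton–Raphson from β = 0.5:
  β = 0.500: g = 0.2330, g' = -0.656 → β = 0.855
  β = 0.855: g = -0.0283, g' = -0.916 → β = 0.824
  β = 0.824: g = -0.0008, g' = -0.864 → β = 0.823
Converged at β = 0.823.
Compositions from xᵢ = zᵢ/(1+β(Kᵢ−1)), yᵢ = Kᵢxᵢ:
  carbon tetrachloride: x = 0.206, y = 0.443
  MEK: x = 0.165, y = 0.347
  n-nonane: x = 0.629, y = 0.210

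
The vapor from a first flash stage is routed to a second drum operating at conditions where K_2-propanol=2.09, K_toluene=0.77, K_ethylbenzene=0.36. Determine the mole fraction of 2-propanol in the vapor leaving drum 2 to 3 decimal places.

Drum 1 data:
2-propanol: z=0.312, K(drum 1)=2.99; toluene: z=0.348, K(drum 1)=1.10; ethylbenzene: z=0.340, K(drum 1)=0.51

y_2-propanol (drum 2) = 0.586

Drum 1:
Let ψ₁ = V/F and solve Σ zᵢ(Kᵢ−1)/(1+ψ₁(Kᵢ−1)) = 0.
Feasibility: ΣzᵢKᵢ = 1.489, Σzᵢ/Kᵢ = 1.087 — both > 1, two phases present.
Iterate (Newton) starting at ψ₁ = 0.52:
  ψ₁ = 0.520: g = 0.1146, g' = -0.449 → ψ₁ = 0.776
  ψ₁ = 0.776: g = 0.0077, g' = -0.406 → ψ₁ = 0.794
Converged at ψ₁ = 0.794.
Drum-1 compositions:
  2-propanol: x = 0.121, y = 0.361
  toluene: x = 0.322, y = 0.355
  ethylbenzene: x = 0.557, y = 0.284
Drum-2 feed = drum-1 vapor: z₂ = (0.3614, 0.3546, 0.2839).
Drum 2:
Material balance + equilibrium reduce to Σ zᵢ(Kᵢ−1)/(1+ψ₂(Kᵢ−1)) = 0.
Feasibility: ΣzᵢKᵢ = 1.131, Σzᵢ/Kᵢ = 1.422 — both > 1, two phases present.
Newton–Raphson from ψ₂ = 0.5:
  ψ₂ = 0.500: g = -0.1044, g' = -0.455 → ψ₂ = 0.271
  ψ₂ = 0.271: g = -0.0026, g' = -0.448 → ψ₂ = 0.265
Converged at ψ₂ = 0.265.
  2-propanol: x = 0.280, y = 0.586
  toluene: x = 0.378, y = 0.291
  ethylbenzene: x = 0.342, y = 0.123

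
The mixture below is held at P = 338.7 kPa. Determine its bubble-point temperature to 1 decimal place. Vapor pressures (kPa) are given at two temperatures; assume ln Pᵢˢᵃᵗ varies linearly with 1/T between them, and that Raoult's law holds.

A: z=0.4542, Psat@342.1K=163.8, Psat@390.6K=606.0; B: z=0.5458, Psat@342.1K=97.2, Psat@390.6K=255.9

Bubble-point temperature: ΣzᵢPᵢˢᵃᵗ(T) = P. Interpolate ln Pᵢˢᵃᵗ = aᵢ + bᵢ/T.
  T = 342.1 K: ΣzᵢPᵢˢᵃᵗ = 127.45 kPa
  T = 390.6 K: ΣzᵢPᵢˢᵃᵗ = 414.92 kPa
  T = 366.4 K: ΣzᵢPᵢˢᵃᵗ = 238.60 kPa
  T = 378.5 K: ΣzᵢPᵢˢᵃᵗ = 317.21 kPa
  T = 384.6 K: ΣzᵢPᵢˢᵃᵗ = 363.90 kPa
  T = 381.6 K: ΣzᵢPᵢˢᵃᵗ = 340.31 kPa
  T = 380.1 K: ΣzᵢPᵢˢᵃᵗ = 328.97 kPa
Interpolating between 380.1 K and 381.6 K gives T ≈ 381.4 K.

T = 381.4 K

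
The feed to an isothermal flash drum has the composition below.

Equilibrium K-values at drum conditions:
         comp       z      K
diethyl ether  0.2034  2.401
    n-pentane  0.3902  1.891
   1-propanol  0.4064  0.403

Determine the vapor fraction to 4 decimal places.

ψ = 0.6056

Material balance + equilibrium reduce to Σ zᵢ(Kᵢ−1)/(1+ψ(Kᵢ−1)) = 0.
Check two-phase: ΣzᵢKᵢ = 1.3900 > 1 and Σzᵢ/Kᵢ = 1.2995 > 1, so g(0) = 0.3900 > 0 and g(1) = -0.2995 < 0.
Newton iteration, ψ⁰ = 0.56:
  ψ = 0.5600: g = 0.02715, g' = -0.5901 → ψ = 0.6060
  ψ = 0.6060: g = -0.00028, g' = -0.6030 → ψ = 0.6056
Converged at ψ = 0.6056.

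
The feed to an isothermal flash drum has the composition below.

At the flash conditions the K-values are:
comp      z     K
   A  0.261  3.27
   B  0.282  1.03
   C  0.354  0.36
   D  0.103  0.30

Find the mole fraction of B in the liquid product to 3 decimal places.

Let ψ = V/F and solve Σ zᵢ(Kᵢ−1)/(1+ψ(Kᵢ−1)) = 0.
Check two-phase: ΣzᵢKᵢ = 1.302 > 1 and Σzᵢ/Kᵢ = 1.680 > 1, so g(0) = 0.302 > 0 and g(1) = -0.680 < 0.
Iterate (Newton) starting at ψ = 0.31:
  ψ = 0.310: g = -0.0186, g' = -0.772 → ψ = 0.286
Converged at ψ = 0.286.
Compositions from xᵢ = zᵢ/(1+ψ(Kᵢ−1)), yᵢ = Kᵢxᵢ:
  A: x = 0.158, y = 0.517
  B: x = 0.280, y = 0.288
  C: x = 0.433, y = 0.156
  D: x = 0.129, y = 0.039

x_B = 0.280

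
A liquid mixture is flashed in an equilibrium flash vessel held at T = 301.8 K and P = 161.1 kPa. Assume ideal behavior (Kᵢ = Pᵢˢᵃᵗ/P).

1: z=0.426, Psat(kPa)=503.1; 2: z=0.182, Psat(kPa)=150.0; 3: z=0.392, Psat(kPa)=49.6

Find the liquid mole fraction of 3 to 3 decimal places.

Raoult's law: Kᵢ = Pᵢˢᵃᵗ/P = Pᵢˢᵃᵗ/161.1.
  K_1 = 503.1/161.1 = 3.12291, K_2 = 150.0/161.1 = 0.93110, K_3 = 49.6/161.1 = 0.30788
Let β = V/F and solve Σ zᵢ(Kᵢ−1)/(1+β(Kᵢ−1)) = 0.
Feasibility: ΣzᵢKᵢ = 1.621, Σzᵢ/Kᵢ = 1.605 — both > 1, two phases present.
Newton–Raphson from β = 0.41:
  β = 0.410: g = 0.0918, g' = -0.916 → β = 0.510
  β = 0.510: g = 0.0017, g' = -0.892 → β = 0.512
Converged at β = 0.512.
Compositions from xᵢ = zᵢ/(1+β(Kᵢ−1)), yᵢ = Kᵢxᵢ:
  1: x = 0.204, y = 0.637
  2: x = 0.189, y = 0.176
  3: x = 0.607, y = 0.187

x_3 = 0.607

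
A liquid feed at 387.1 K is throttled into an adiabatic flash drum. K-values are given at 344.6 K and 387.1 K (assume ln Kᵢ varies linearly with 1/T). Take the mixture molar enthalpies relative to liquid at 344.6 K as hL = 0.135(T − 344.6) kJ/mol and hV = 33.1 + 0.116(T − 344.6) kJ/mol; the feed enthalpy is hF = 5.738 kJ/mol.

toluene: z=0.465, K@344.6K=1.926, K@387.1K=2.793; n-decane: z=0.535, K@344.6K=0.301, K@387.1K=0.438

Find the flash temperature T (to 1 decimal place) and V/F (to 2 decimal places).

Adiabatic flash: solve Rachford–Rice at each trial T, then check hF = ψ·hV(T) + (1−ψ)·hL(T).
  T = 344.6 K: K = (1.926, 0.301), RR gives ψ = 0.087, H_out = 2.896 kJ/mol
  T = 387.1 K: K = (2.793, 0.438), RR gives ψ = 0.529, H_out = 22.821 kJ/mol
  T = 365.9 K: K = (2.346, 0.367), RR gives ψ = 0.337, H_out = 13.902 kJ/mol
  T = 355.2 K: K = (2.131, 0.333), RR gives ψ = 0.224, H_out = 8.811 kJ/mol
  T = 349.9 K: K = (2.027, 0.317), RR gives ψ = 0.160, H_out = 5.997 kJ/mol
  T = 347.2 K: K = (1.975, 0.309), RR gives ψ = 0.124, H_out = 4.458 kJ/mol
  T = 348.5 K: K = (2.000, 0.313), RR gives ψ = 0.142, H_out = 5.209 kJ/mol
Linear interpolation between T = 348.5 (H_out = 5.209) and T = 349.9 (H_out = 5.997) on hF = 5.738 gives T ≈ 349.4 K, at which ψ = 0.15.

T = 349.4 K, V/F = 0.15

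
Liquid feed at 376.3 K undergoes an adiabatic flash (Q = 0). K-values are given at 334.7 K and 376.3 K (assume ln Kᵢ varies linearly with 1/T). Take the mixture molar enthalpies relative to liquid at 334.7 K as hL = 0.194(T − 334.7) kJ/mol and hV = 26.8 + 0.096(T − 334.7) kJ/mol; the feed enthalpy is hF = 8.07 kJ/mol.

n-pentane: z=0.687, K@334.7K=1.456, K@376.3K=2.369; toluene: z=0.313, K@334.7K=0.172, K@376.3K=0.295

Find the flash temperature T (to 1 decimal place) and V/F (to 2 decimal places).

T = 339.4 K, V/F = 0.27

Adiabatic flash: solve Rachford–Rice at each trial T, then check hF = ψ·hV(T) + (1−ψ)·hL(T).
  T = 334.7 K: K = (1.456, 0.172), RR gives ψ = 0.143, H_out = 3.841 kJ/mol
  T = 376.3 K: K = (2.369, 0.295), RR gives ψ = 0.746, H_out = 25.018 kJ/mol
  T = 355.5 K: K = (1.884, 0.229), RR gives ψ = 0.537, H_out = 17.326 kJ/mol
  T = 345.1 K: K = (1.663, 0.199), RR gives ψ = 0.386, H_out = 11.958 kJ/mol
  T = 339.9 K: K = (1.557, 0.185), RR gives ψ = 0.282, H_out = 8.418 kJ/mol
  T = 337.3 K: K = (1.506, 0.179), RR gives ψ = 0.218, H_out = 6.294 kJ/mol
  T = 338.6 K: K = (1.532, 0.182), RR gives ψ = 0.251, H_out = 7.392 kJ/mol
  T = 339.2 K: K = (1.544, 0.184), RR gives ψ = 0.266, H_out = 7.874 kJ/mol
  T = 339.5 K: K = (1.550, 0.184), RR gives ψ = 0.273, H_out = 8.109 kJ/mol
  T = 339.4 K: K = (1.548, 0.184), RR gives ψ = 0.270, H_out = 8.031 kJ/mol
Linear interpolation between T = 339.4 (H_out = 8.031) and T = 339.5 (H_out = 8.109) on hF = 8.07 gives T ≈ 339.4 K, at which ψ = 0.27.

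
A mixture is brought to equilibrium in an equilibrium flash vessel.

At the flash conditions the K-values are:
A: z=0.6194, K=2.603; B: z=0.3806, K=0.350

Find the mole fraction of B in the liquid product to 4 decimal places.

Let ψ = V/F and solve Σ zᵢ(Kᵢ−1)/(1+ψ(Kᵢ−1)) = 0.
g(0) = ΣzᵢKᵢ − 1 = 0.7455 and g(1) = 1 − Σzᵢ/Kᵢ = -0.3254, so a root lies in (0, 1).
Newton iteration, ψ⁰ = 0.5:
  ψ = 0.5000: g = 0.18465, g' = -0.8434 → ψ = 0.7189
  ψ = 0.7189: g = -0.00314, g' = -0.9102 → ψ = 0.7155
Converged at ψ = 0.7155.
Compositions from xᵢ = zᵢ/(1+ψ(Kᵢ−1)), yᵢ = Kᵢxᵢ:
  A: x = 0.2885, y = 0.7510
  B: x = 0.7115, y = 0.2490

x_B = 0.7115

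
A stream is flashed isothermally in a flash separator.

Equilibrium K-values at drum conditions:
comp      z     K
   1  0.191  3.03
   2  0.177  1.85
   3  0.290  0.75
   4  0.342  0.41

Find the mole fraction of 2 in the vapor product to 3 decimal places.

y_2 = 0.250

Rachford–Rice: g(V/F) = Σ zᵢ(Kᵢ−1)/(1+V/F(Kᵢ−1)) = 0.
Check two-phase: ΣzᵢKᵢ = 1.264 > 1 and Σzᵢ/Kᵢ = 1.380 > 1, so g(0) = 0.264 > 0 and g(1) = -0.380 < 0.
Newton iteration, V/F⁰ = 0.5:
  V/F = 0.500: g = -0.0711, g' = -0.520 → V/F = 0.363
  V/F = 0.363: g = 0.0015, g' = -0.550 → V/F = 0.366
Converged at V/F = 0.366.
Compositions from xᵢ = zᵢ/(1+V/F(Kᵢ−1)), yᵢ = Kᵢxᵢ:
  1: x = 0.110, y = 0.332
  2: x = 0.135, y = 0.250
  3: x = 0.319, y = 0.239
  4: x = 0.436, y = 0.179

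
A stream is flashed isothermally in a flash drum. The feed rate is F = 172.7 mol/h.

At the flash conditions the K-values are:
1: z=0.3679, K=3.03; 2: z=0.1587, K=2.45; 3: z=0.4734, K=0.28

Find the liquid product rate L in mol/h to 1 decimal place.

L = 90.9 mol/h

Rachford–Rice: g(V/F) = Σ zᵢ(Kᵢ−1)/(1+V/F(Kᵢ−1)) = 0.
g(0) = ΣzᵢKᵢ − 1 = 0.6361 and g(1) = 1 − Σzᵢ/Kᵢ = -0.8769, so a root lies in (0, 1).
Newton–Raphson from V/F = 0.5:
  V/F = 0.5000: g = -0.02854, g' = -1.0847 → V/F = 0.4737
  V/F = 0.4737: g = -0.00012, g' = -1.0765 → V/F = 0.4736
Converged at V/F = 0.4736.
Then V = V/F·F = 0.4736·172.7 = 81.8 mol/h and L = F − V = 90.9 mol/h.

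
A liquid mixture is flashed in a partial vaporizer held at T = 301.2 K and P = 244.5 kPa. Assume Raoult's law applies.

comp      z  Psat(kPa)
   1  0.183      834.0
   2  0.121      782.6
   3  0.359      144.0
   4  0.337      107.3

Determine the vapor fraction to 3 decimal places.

Raoult's law: Kᵢ = Pᵢˢᵃᵗ/P = Pᵢˢᵃᵗ/244.5.
  K_1 = 834.0/244.5 = 3.41104, K_2 = 782.6/244.5 = 3.20082, K_3 = 144.0/244.5 = 0.58896, K_4 = 107.3/244.5 = 0.43885
Rachford–Rice: g(ψ) = Σ zᵢ(Kᵢ−1)/(1+ψ(Kᵢ−1)) = 0.
g(0) = ΣzᵢKᵢ − 1 = 0.371 and g(1) = 1 − Σzᵢ/Kᵢ = -0.469, so a root lies in (0, 1).
Newton iteration, ψ⁰ = 0.5:
  ψ = 0.500: g = -0.1218, g' = -0.653 → ψ = 0.313
  ψ = 0.313: g = 0.0100, g' = -0.787 → ψ = 0.326
Converged at ψ = 0.326.

ψ = 0.326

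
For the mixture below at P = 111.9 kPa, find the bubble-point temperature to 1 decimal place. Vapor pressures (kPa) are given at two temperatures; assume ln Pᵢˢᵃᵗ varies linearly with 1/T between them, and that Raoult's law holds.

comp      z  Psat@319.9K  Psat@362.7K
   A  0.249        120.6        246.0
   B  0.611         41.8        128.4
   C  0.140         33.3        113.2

T = 346.8 K

Bubble-point temperature: ΣzᵢPᵢˢᵃᵗ(T) = P. Interpolate ln Pᵢˢᵃᵗ = aᵢ + bᵢ/T.
  T = 319.9 K: ΣzᵢPᵢˢᵃᵗ = 60.23 kPa
  T = 362.7 K: ΣzᵢPᵢˢᵃᵗ = 155.55 kPa
  T = 341.3 K: ΣzᵢPᵢˢᵃᵗ = 99.15 kPa
  T = 352.0 K: ΣzᵢPᵢˢᵃᵗ = 124.89 kPa
  T = 346.6 K: ΣzᵢPᵢˢᵃᵗ = 111.32 kPa
  T = 349.3 K: ΣzᵢPᵢˢᵃᵗ = 117.96 kPa
Interpolating between 346.6 K and 349.3 K gives T ≈ 346.8 K.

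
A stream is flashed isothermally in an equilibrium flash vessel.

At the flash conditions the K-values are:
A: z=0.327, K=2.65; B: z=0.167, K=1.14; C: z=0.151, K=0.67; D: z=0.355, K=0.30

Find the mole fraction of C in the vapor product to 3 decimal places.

y_C = 0.113

Iterate (Newton) starting at β = 0.53:
  β = 0.530: g = -0.1459, g' = -0.720 → β = 0.327
  β = 0.327: g = -0.0056, g' = -0.692 → β = 0.319
Converged at β = 0.319.
Compositions from xᵢ = zᵢ/(1+β(Kᵢ−1)), yᵢ = Kᵢxᵢ:
  A: x = 0.214, y = 0.568
  B: x = 0.160, y = 0.182
  C: x = 0.169, y = 0.113
  D: x = 0.457, y = 0.137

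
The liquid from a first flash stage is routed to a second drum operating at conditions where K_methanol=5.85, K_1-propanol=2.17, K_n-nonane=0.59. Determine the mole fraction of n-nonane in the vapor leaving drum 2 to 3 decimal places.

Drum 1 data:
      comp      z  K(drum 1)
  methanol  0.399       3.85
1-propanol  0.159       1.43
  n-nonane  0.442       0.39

y_n-nonane (drum 2) = 0.508

Drum 1:
Let ψ₁ = V/F and solve Σ zᵢ(Kᵢ−1)/(1+ψ₁(Kᵢ−1)) = 0.
Feasibility: ΣzᵢKᵢ = 1.936, Σzᵢ/Kᵢ = 1.348 — both > 1, two phases present.
Newton iteration, ψ₁⁰ = 0.46:
  ψ₁ = 0.460: g = 0.1744, g' = -0.945 → ψ₁ = 0.644
  ψ₁ = 0.644: g = 0.0101, g' = -0.867 → ψ₁ = 0.656
Converged at ψ₁ = 0.656.
Drum-1 compositions:
  methanol: x = 0.139, y = 0.535
  1-propanol: x = 0.124, y = 0.177
  n-nonane: x = 0.737, y = 0.287
Drum-2 feed = drum-1 liquid: z₂ = (0.1390, 0.1240, 0.7370).
Drum 2:
Material balance + equilibrium reduce to Σ zᵢ(Kᵢ−1)/(1+ψ₂(Kᵢ−1)) = 0.
Feasibility: ΣzᵢKᵢ = 1.517, Σzᵢ/Kᵢ = 1.330 — both > 1, two phases present.
Newton–Raphson from ψ₂ = 0.5:
  ψ₂ = 0.500: g = -0.0917, g' = -0.542 → ψ₂ = 0.331
  ψ₂ = 0.331: g = 0.0138, g' = -0.736 → ψ₂ = 0.350
Converged at ψ₂ = 0.350.
  methanol: x = 0.052, y = 0.301
  1-propanol: x = 0.088, y = 0.191
  n-nonane: x = 0.861, y = 0.508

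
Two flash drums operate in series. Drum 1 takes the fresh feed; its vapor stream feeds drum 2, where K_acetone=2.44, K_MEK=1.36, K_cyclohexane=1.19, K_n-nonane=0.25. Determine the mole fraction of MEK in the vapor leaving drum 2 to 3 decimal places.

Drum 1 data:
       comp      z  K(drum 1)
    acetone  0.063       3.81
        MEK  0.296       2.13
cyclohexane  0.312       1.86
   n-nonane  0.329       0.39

Drum 1:
Newton iteration, ψ₁⁰ = 0.53:
  ψ₁ = 0.530: g = 0.1680, g' = -0.604 → ψ₁ = 0.808
  ψ₁ = 0.808: g = -0.0085, g' = -0.706 → ψ₁ = 0.796
Converged at ψ₁ = 0.796.
Drum-1 compositions:
  acetone: x = 0.019, y = 0.074
  MEK: x = 0.156, y = 0.332
  cyclohexane: x = 0.185, y = 0.345
  n-nonane: x = 0.639, y = 0.249
Drum-2 feed = drum-1 vapor: z₂ = (0.0742, 0.3319, 0.3445, 0.2494).
Drum 2:
Newton iteration, ψ₂⁰ = 0.31:
  ψ₂ = 0.310: g = -0.0006, g' = -0.358 → ψ₂ = 0.308
Converged at ψ₂ = 0.308.
  acetone: x = 0.051, y = 0.125
  MEK: x = 0.299, y = 0.406
  cyclohexane: x = 0.325, y = 0.387
  n-nonane: x = 0.324, y = 0.081

y_MEK (drum 2) = 0.406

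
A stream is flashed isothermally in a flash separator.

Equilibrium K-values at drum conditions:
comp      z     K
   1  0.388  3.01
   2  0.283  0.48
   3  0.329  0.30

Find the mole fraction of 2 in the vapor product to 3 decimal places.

Rachford–Rice: g(V/F) = Σ zᵢ(Kᵢ−1)/(1+V/F(Kᵢ−1)) = 0.
Feasibility: ΣzᵢKᵢ = 1.402, Σzᵢ/Kᵢ = 1.815 — both > 1, two phases present.
Iterate (Newton) starting at V/F = 0.5:
  V/F = 0.500: g = -0.1642, g' = -0.911 → V/F = 0.320
  V/F = 0.320: g = 0.0015, g' = -0.959 → V/F = 0.321
Converged at V/F = 0.321.
Compositions from xᵢ = zᵢ/(1+V/F(Kᵢ−1)), yᵢ = Kᵢxᵢ:
  1: x = 0.236, y = 0.710
  2: x = 0.340, y = 0.163
  3: x = 0.424, y = 0.127

y_2 = 0.163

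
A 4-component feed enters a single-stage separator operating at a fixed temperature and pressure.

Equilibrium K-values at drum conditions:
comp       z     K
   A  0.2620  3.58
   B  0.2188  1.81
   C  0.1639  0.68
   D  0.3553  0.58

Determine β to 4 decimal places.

β = 0.8811

Rachford–Rice: g(β) = Σ zᵢ(Kᵢ−1)/(1+β(Kᵢ−1)) = 0.
Check two-phase: ΣzᵢKᵢ = 1.6515 > 1 and Σzᵢ/Kᵢ = 1.0477 > 1, so g(0) = 0.6515 > 0 and g(1) = -0.0477 < 0.
Newton iteration, β⁰ = 0.33:
  β = 0.3300: g = 0.27308, g' = -0.7036 → β = 0.7181
  β = 0.7181: g = 0.06724, g' = -0.4285 → β = 0.8750
  β = 0.8750: g = 0.00244, g' = -0.4026 → β = 0.8811
Converged at β = 0.8811.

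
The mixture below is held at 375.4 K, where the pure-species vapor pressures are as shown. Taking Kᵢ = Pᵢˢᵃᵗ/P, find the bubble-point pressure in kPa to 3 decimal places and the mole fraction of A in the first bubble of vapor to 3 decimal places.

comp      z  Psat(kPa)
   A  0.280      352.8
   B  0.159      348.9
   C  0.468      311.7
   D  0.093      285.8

Pbub = 326.714 kPa, y_A = 0.302

At the bubble point ψ → 0, so ΣzᵢKᵢ = 1 with Kᵢ = Pᵢˢᵃᵗ/P ⇒ P = ΣzᵢPᵢˢᵃᵗ.
P = 0.280·352.8 + 0.159·348.9 + 0.468·311.7 + 0.093·285.8 = 326.714 kPa
yᵢ = zᵢPᵢˢᵃᵗ/P ⇒ y_A = 0.280·352.8/326.714 = 0.302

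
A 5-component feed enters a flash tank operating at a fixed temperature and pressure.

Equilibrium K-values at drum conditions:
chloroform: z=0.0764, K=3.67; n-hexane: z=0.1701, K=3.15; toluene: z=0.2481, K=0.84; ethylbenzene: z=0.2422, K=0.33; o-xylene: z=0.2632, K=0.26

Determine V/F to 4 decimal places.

Material balance + equilibrium reduce to Σ zᵢ(Kᵢ−1)/(1+V/F(Kᵢ−1)) = 0.
Check two-phase: ΣzᵢKᵢ = 1.1730 > 1 and Σzᵢ/Kᵢ = 2.1164 > 1, so g(0) = 0.1730 > 0 and g(1) = -1.1164 < 0.
Newton iteration, V/F⁰ = 0.34:
  V/F = 0.3400: g = -0.19417, g' = -0.8588 → V/F = 0.1139
  V/F = 0.1139: g = 0.02138, g' = -1.1335 → V/F = 0.1328
  V/F = 0.1328: g = 0.00044, g' = -1.0876 → V/F = 0.1332
Converged at V/F = 0.1332.

V/F = 0.1332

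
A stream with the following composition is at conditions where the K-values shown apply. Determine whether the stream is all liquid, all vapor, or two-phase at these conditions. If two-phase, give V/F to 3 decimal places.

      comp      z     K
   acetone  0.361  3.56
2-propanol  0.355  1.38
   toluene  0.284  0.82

all vapor

ΣzᵢKᵢ = 2.008; Σzᵢ/Kᵢ = 0.705.
Since Σzᵢ/Kᵢ < 1 the mixture is above its dew point — single vapor phase.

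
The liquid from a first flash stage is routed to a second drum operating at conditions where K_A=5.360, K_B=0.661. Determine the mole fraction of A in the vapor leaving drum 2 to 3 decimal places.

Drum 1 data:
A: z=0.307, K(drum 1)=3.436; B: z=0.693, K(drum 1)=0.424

Drum 1:
Material balance + equilibrium reduce to Σ zᵢ(Kᵢ−1)/(1+ψ₁(Kᵢ−1)) = 0.
Check two-phase: ΣzᵢKᵢ = 1.349 > 1 and Σzᵢ/Kᵢ = 1.724 > 1, so g(0) = 0.349 > 0 and g(1) = -0.724 < 0.
Newton iteration, ψ₁⁰ = 0.5:
  ψ₁ = 0.500: g = -0.2235, g' = -0.824 → ψ₁ = 0.229
  ψ₁ = 0.229: g = 0.0205, g' = -1.056 → ψ₁ = 0.248
  ψ₁ = 0.248: g = 0.0004, g' = -1.021 → ψ₁ = 0.249
Converged at ψ₁ = 0.249.
Drum-1 compositions:
  A: x = 0.191, y = 0.657
  B: x = 0.809, y = 0.343
Drum-2 feed = drum-1 liquid: z₂ = (0.1912, 0.8088).
Drum 2:
Material balance + equilibrium reduce to Σ zᵢ(Kᵢ−1)/(1+ψ₂(Kᵢ−1)) = 0.
Check two-phase: ΣzᵢKᵢ = 1.560 > 1 and Σzᵢ/Kᵢ = 1.259 > 1, so g(0) = 0.560 > 0 and g(1) = -0.259 < 0.
Newton iteration, ψ₂⁰ = 0.5:
  ψ₂ = 0.500: g = -0.0679, g' = -0.494 → ψ₂ = 0.363
  ψ₂ = 0.363: g = 0.0105, g' = -0.667 → ψ₂ = 0.378
  ψ₂ = 0.378: g = 0.0002, g' = -0.640 → ψ₂ = 0.379
Converged at ψ₂ = 0.379.
  A: x = 0.072, y = 0.387
  B: x = 0.928, y = 0.613

y_A (drum 2) = 0.387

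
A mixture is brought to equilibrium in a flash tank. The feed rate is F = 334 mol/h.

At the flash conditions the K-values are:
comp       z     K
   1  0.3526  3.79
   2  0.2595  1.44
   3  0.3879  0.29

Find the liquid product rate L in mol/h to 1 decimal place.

L = 140.8 mol/h

Newton iteration, V/F⁰ = 0.46:
  V/F = 0.4600: g = 0.11681, g' = -0.9924 → V/F = 0.5777
  V/F = 0.5777: g = 0.00077, g' = -0.9964 → V/F = 0.5785
Converged at V/F = 0.5785.
Then V = V/F·F = 0.5785·334 = 193.2 mol/h and L = F − V = 140.8 mol/h.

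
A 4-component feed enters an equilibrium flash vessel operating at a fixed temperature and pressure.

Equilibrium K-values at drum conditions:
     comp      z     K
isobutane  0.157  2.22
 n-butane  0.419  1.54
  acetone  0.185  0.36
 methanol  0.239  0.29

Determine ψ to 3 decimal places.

Newton iteration, ψ⁰ = 0.62:
  ψ = 0.620: g = -0.2209, g' = -0.737 → ψ = 0.320
  ψ = 0.320: g = -0.0380, g' = -0.531 → ψ = 0.249
  ψ = 0.249: g = -0.0006, g' = -0.517 → ψ = 0.248
Converged at ψ = 0.248.

ψ = 0.248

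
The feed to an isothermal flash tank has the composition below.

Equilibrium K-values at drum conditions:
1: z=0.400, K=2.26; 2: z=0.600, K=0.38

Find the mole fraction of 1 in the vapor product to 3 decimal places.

y_1 = 0.745

Material balance + equilibrium reduce to Σ zᵢ(Kᵢ−1)/(1+ψ(Kᵢ−1)) = 0.
Check two-phase: ΣzᵢKᵢ = 1.132 > 1 and Σzᵢ/Kᵢ = 1.756 > 1, so g(0) = 0.132 > 0 and g(1) = -0.756 < 0.
Binary case is linear: z₁(K₁−1)(1+ψ(K₂−1)) + z₂(K₂−1)(1+ψ(K₁−1)) = 0
⇒ ψ = [z₁(K₁−1)+z₂(K₂−1)] / [−(K₁−1)(K₂−1)] = 0.1320/0.7812 = 0.169
Compositions from xᵢ = zᵢ/(1+ψ(Kᵢ−1)), yᵢ = Kᵢxᵢ:
  1: x = 0.330, y = 0.745
  2: x = 0.670, y = 0.255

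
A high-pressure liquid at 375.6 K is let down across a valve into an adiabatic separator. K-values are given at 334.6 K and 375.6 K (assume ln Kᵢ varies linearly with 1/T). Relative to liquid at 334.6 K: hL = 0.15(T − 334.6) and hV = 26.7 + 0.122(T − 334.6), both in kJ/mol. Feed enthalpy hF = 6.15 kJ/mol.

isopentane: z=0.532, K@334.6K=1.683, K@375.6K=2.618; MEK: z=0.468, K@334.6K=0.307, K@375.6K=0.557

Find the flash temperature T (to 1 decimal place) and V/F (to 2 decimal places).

T = 339.6 K, V/F = 0.20

Adiabatic flash: solve Rachford–Rice at each trial T, then check hF = ψ·hV(T) + (1−ψ)·hL(T).
  T = 334.6 K: K = (1.683, 0.307), RR gives ψ = 0.082, H_out = 2.202 kJ/mol
  T = 375.6 K: K = (2.618, 0.557), RR gives ψ = 0.912, H_out = 29.445 kJ/mol
  T = 355.1 K: K = (2.126, 0.421), RR gives ψ = 0.503, H_out = 16.209 kJ/mol
  T = 344.9 K: K = (1.899, 0.361), RR gives ψ = 0.313, H_out = 9.800 kJ/mol
  T = 339.8 K: K = (1.791, 0.334), RR gives ψ = 0.206, H_out = 6.263 kJ/mol
  T = 337.2 K: K = (1.736, 0.320), RR gives ψ = 0.147, H_out = 4.305 kJ/mol
  T = 338.5 K: K = (1.763, 0.327), RR gives ψ = 0.177, H_out = 5.300 kJ/mol
Linear interpolation between T = 338.5 (H_out = 5.300) and T = 339.8 (H_out = 6.263) on hF = 6.15 gives T ≈ 339.6 K, at which ψ = 0.20.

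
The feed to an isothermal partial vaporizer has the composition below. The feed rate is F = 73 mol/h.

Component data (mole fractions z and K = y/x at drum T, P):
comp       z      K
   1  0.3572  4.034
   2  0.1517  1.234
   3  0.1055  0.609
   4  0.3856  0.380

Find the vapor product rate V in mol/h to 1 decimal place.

V = 42.1 mol/h

Newton iteration, β⁰ = 0.32:
  β = 0.3200: g = 0.23751, g' = -1.1054 → β = 0.5349
  β = 0.5349: g = 0.03491, g' = -0.8421 → β = 0.5763
  β = 0.5763: g = 0.00034, g' = -0.8274 → β = 0.5767
Converged at β = 0.5767.
Then V = β·F = 0.5767·73 = 42.1 mol/h and L = F − V = 30.9 mol/h.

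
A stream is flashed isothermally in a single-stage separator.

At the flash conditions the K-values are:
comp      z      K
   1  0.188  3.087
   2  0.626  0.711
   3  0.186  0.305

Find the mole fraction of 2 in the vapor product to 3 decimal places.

y_2 = 0.458

Rachford–Rice: g(β) = Σ zᵢ(Kᵢ−1)/(1+β(Kᵢ−1)) = 0.
Check two-phase: ΣzᵢKᵢ = 1.082 > 1 and Σzᵢ/Kᵢ = 1.551 > 1, so g(0) = 0.082 > 0 and g(1) = -0.551 < 0.
Newton–Raphson from β = 0.57:
  β = 0.570: g = -0.2515, g' = -0.492 → β = 0.059
  β = 0.059: g = 0.0305, g' = -0.801 → β = 0.097
  β = 0.097: g = 0.0015, g' = -0.725 → β = 0.099
Converged at β = 0.099.
Compositions from xᵢ = zᵢ/(1+β(Kᵢ−1)), yᵢ = Kᵢxᵢ:
  1: x = 0.156, y = 0.481
  2: x = 0.644, y = 0.458
  3: x = 0.200, y = 0.061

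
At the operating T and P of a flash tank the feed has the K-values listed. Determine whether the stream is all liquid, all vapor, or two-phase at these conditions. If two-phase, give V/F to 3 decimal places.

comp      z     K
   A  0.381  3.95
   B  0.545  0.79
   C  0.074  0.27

ΣzᵢKᵢ = 1.955; Σzᵢ/Kᵢ = 1.060.
Both exceed 1, so a two-phase solution exists.
Rachford–Rice: g(ψ) = Σ zᵢ(Kᵢ−1)/(1+ψ(Kᵢ−1)) = 0.
Newton iteration, ψ⁰ = 0.5:
  ψ = 0.500: g = 0.2412, g' = -0.669 → ψ = 0.860
  ψ = 0.860: g = 0.0327, g' = -0.586 → ψ = 0.916
  ψ = 0.916: g = -0.0013, g' = -0.638 → ψ = 0.914
Converged at ψ = 0.914.

two-phase, V/F = 0.914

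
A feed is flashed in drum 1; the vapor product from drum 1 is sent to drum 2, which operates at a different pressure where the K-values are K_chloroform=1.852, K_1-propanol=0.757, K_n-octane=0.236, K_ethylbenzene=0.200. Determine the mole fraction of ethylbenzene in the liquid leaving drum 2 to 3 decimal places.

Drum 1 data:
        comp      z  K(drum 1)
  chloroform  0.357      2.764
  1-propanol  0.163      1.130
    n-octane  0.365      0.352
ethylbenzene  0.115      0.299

Drum 1:
Let ψ₁ = V/F and solve Σ zᵢ(Kᵢ−1)/(1+ψ₁(Kᵢ−1)) = 0.
Check two-phase: ΣzᵢKᵢ = 1.334 > 1 and Σzᵢ/Kᵢ = 1.695 > 1, so g(0) = 0.334 > 0 and g(1) = -0.695 < 0.
Iterate (Newton) starting at ψ₁ = 0.5:
  ψ₁ = 0.500: g = -0.1195, g' = -0.785 → ψ₁ = 0.348
  ψ₁ = 0.348: g = -0.0014, g' = -0.783 → ψ₁ = 0.346
Converged at ψ₁ = 0.346.
Drum-1 compositions:
  chloroform: x = 0.222, y = 0.613
  1-propanol: x = 0.156, y = 0.176
  n-octane: x = 0.471, y = 0.166
  ethylbenzene: x = 0.152, y = 0.045
Drum-2 feed = drum-1 vapor: z₂ = (0.6127, 0.1763, 0.1656, 0.0454).
Drum 2:
Let ψ₂ = V/F and solve Σ zᵢ(Kᵢ−1)/(1+ψ₂(Kᵢ−1)) = 0.
g(0) = ΣzᵢKᵢ − 1 = 0.316 and g(1) = 1 − Σzᵢ/Kᵢ = -0.492, so a root lies in (0, 1).
Newton iteration, ψ₂⁰ = 0.67:
  ψ₂ = 0.670: g = -0.0563, g' = -0.736 → ψ₂ = 0.593
  ψ₂ = 0.593: g = -0.0040, g' = -0.639 → ψ₂ = 0.587
Converged at ψ₂ = 0.587.
  chloroform: x = 0.408, y = 0.756
  1-propanol: x = 0.206, y = 0.156
  n-octane: x = 0.300, y = 0.071
  ethylbenzene: x = 0.086, y = 0.017

x_ethylbenzene (drum 2) = 0.086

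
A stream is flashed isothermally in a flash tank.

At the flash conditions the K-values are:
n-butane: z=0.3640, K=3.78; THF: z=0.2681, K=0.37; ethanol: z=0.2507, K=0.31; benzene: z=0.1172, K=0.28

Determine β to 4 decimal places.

β = 0.3139

Material balance + equilibrium reduce to Σ zᵢ(Kᵢ−1)/(1+β(Kᵢ−1)) = 0.
g(0) = ΣzᵢKᵢ − 1 = 0.5857 and g(1) = 1 − Σzᵢ/Kᵢ = -1.0482, so a root lies in (0, 1).
Newton iteration, β⁰ = 0.5:
  β = 0.5000: g = -0.21912, g' = -1.1458 → β = 0.3088
  β = 0.3088: g = 0.00651, g' = -1.2718 → β = 0.3139
Converged at β = 0.3139.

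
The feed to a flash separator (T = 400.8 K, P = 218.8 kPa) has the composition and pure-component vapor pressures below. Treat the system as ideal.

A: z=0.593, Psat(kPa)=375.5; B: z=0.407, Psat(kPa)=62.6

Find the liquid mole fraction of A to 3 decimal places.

Raoult's law: Kᵢ = Pᵢˢᵃᵗ/P = Pᵢˢᵃᵗ/218.8.
  K_A = 375.5/218.8 = 1.71618, K_B = 62.6/218.8 = 0.28611
Material balance + equilibrium reduce to Σ zᵢ(Kᵢ−1)/(1+V/F(Kᵢ−1)) = 0.
Check two-phase: ΣzᵢKᵢ = 1.134 > 1 and Σzᵢ/Kᵢ = 1.768 > 1, so g(0) = 0.134 > 0 and g(1) = -0.768 < 0.
Newton iteration, V/F⁰ = 0.55:
  V/F = 0.550: g = -0.1737, g' = -0.719 → V/F = 0.308
  V/F = 0.308: g = -0.0247, g' = -0.545 → V/F = 0.263
  V/F = 0.263: g = -0.0004, g' = -0.530 → V/F = 0.262
Converged at V/F = 0.262.
Compositions from xᵢ = zᵢ/(1+V/F(Kᵢ−1)), yᵢ = Kᵢxᵢ:
  A: x = 0.499, y = 0.857
  B: x = 0.501, y = 0.143

x_A = 0.499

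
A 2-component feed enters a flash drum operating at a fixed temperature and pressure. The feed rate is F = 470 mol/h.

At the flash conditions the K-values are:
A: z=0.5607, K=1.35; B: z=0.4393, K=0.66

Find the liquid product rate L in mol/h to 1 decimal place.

Binary case is linear: z₁(K₁−1)(1+ψ(K₂−1)) + z₂(K₂−1)(1+ψ(K₁−1)) = 0
⇒ ψ = [z₁(K₁−1)+z₂(K₂−1)] / [−(K₁−1)(K₂−1)] = 0.04688/0.11900 = 0.3940
Then V = ψ·F = 0.3940·470 = 185.2 mol/h and L = F − V = 284.8 mol/h.

L = 284.8 mol/h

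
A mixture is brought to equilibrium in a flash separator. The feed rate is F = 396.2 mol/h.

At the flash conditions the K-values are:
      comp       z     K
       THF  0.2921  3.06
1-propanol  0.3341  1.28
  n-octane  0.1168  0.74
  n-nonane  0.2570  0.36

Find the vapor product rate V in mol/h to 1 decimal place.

V = 270.2 mol/h

Newton iteration, β⁰ = 0.5:
  β = 0.5000: g = 0.10169, g' = -0.5590 → β = 0.6819
Converged at β = 0.6819.
Then V = β·F = 0.6819·396.2 = 270.2 mol/h and L = F − V = 126.0 mol/h.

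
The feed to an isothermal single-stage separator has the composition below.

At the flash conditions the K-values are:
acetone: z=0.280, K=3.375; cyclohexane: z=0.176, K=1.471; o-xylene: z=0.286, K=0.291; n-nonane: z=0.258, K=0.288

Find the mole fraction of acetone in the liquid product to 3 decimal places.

x_acetone = 0.170

Rachford–Rice: g(V/F) = Σ zᵢ(Kᵢ−1)/(1+V/F(Kᵢ−1)) = 0.
g(0) = ΣzᵢKᵢ − 1 = 0.361 and g(1) = 1 − Σzᵢ/Kᵢ = -1.081, so a root lies in (0, 1).
Newton iteration, V/F⁰ = 0.67:
  V/F = 0.670: g = -0.4179, g' = -1.258 → V/F = 0.338
  V/F = 0.338: g = -0.0679, g' = -0.991 → V/F = 0.269
  V/F = 0.269: g = 0.0014, g' = -1.038 → V/F = 0.271
Converged at V/F = 0.271.
Compositions from xᵢ = zᵢ/(1+V/F(Kᵢ−1)), yᵢ = Kᵢxᵢ:
  acetone: x = 0.170, y = 0.575
  cyclohexane: x = 0.156, y = 0.230
  o-xylene: x = 0.354, y = 0.103
  n-nonane: x = 0.320, y = 0.092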